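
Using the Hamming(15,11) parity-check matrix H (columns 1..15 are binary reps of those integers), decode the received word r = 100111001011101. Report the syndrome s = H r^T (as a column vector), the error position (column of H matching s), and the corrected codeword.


s = (1, 0, 1, 0)^T, error position = 10, corrected codeword c = 100111001111101

Compute s = H r^T mod 2 one row at a time:
  s_1 = 0 + 1 + 0 + 1 + 1 + 1 + 0 + 1 = 5 ≡ 1 (mod 2).
  s_2 = 1 + 1 + 1 + 0 + 1 + 1 + 0 + 1 = 6 ≡ 0 (mod 2).
  s_3 = 0 + 0 + 1 + 0 + 0 + 1 + 0 + 1 = 3 ≡ 1 (mod 2).
  s_4 = 1 + 0 + 1 + 0 + 1 + 1 + 1 + 1 = 6 ≡ 0 (mod 2).
s = (1, 0, 1, 0)^T — this equals column 10 of H (binary 1010), so error is at position 10.
Correct: flip bit 10 of r = 100111001011101 to get c = 100111001111101.


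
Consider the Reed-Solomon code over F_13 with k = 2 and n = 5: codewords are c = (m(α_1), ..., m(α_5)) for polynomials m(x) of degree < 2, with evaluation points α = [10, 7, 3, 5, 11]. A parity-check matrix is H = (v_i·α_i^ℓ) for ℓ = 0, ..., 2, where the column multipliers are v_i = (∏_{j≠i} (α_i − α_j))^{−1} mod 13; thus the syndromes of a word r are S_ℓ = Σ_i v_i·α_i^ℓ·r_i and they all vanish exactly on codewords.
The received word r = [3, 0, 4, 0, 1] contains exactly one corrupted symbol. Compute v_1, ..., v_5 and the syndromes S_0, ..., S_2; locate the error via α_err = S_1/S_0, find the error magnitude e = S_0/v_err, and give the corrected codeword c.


S = (6, 3, 8), error at position 2, error magnitude e = 4, c = [3, 9, 4, 0, 1].

Step 1: column multipliers v_i = (∏_{j≠i}(α_i − α_j))^{−1} mod 13.
  i = 1 (α = 10): (10−7)(10−3)(10−5)(10−11) = 3·7·5·(−1) = −105 ≡ 12, so v_1 = 12^{−1} = 12 (mod 13).
  i = 2 (α = 7): (7−10)(7−3)(7−5)(7−11) = (−3)·4·2·(−4) = 96 ≡ 5, so v_2 = 5^{−1} = 8 (mod 13).
  i = 3 (α = 3): (3−10)(3−7)(3−5)(3−11) = (−7)·(−4)·(−2)·(−8) = 448 ≡ 6, so v_3 = 6^{−1} = 11 (mod 13).
  i = 4 (α = 5): (5−10)(5−7)(5−3)(5−11) = (−5)·(−2)·2·(−6) = −120 ≡ 10, so v_4 = 10^{−1} = 4 (mod 13).
  i = 5 (α = 11): (11−10)(11−7)(11−3)(11−5) = 1·4·8·6 = 192 ≡ 10, so v_5 = 10^{−1} = 4 (mod 13).
  v = [12, 8, 11, 4, 4].
Step 2: syndromes of r = [3, 0, 4, 0, 1] (all sums mod 13).
  S_0 = Σ v_i r_i = 12·3 + 8·0 + 11·4 + 4·0 + 4·1 = 84 ≡ 6.
  S_1 = Σ v_i α_i r_i = 12·10·3 + 8·7·0 + 11·3·4 + 4·5·0 + 4·11·1 = 536 ≡ 3.
  α_i^2 mod 13 = [9, 10, 9, 12, 4].
  S_2 = Σ v_i α_i^2 r_i = 12·9·3 + 8·10·0 + 11·9·4 + 4·12·0 + 4·4·1 = 736 ≡ 8.
  S = (6, 3, 8) ≠ 0, so r is not a codeword (an error is present).
Step 3: locate the error. For a single error e at position i, S_ℓ = v_i·e·α_i^ℓ, so α_err = S_1/S_0.
  S_0^{−1} = 6^{−1} = 11 (mod 13), so α_err = 3·11 = 33 ≡ 7 = α_2. Error position i = 2.
  Consistency check: S_2/S_1 = 8·9 = 72 ≡ 7 = α_err ✓ (single-error assumption holds).
Step 4: error magnitude e = S_0/v_2 = S_0·∏_{j≠2}(α_2 − α_j) = 6·5 = 30 ≡ 4 (mod 13).
Step 5: correct position 2: c_2 = r_2 − e = 0 − 4 ≡ 9 (mod 13). Hence c = [3, 9, 4, 0, 1].
  Check: interpolating c through the α_i gives m(x) = 10 + 11·x (degree < 2) with m(α_i) = c_i for every i, so c is indeed a codeword.


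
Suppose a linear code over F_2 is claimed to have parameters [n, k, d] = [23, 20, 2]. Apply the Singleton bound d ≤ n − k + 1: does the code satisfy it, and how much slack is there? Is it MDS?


Singleton RHS = n − k + 1 = 4, slack = 2, bound satisfied, not MDS.

Singleton bound: d ≤ n − k + 1.
Here n = 23, k = 20, so n − k + 1 = 4.
Given d = 2, check d ≤ 4: YES.
Slack = (n − k + 1) − d = 2.
The code is NOT MDS (slack = 2 > 0).
Description: the claimed parameters are [23, 20, 2]_2; such a code would be non-MDS.


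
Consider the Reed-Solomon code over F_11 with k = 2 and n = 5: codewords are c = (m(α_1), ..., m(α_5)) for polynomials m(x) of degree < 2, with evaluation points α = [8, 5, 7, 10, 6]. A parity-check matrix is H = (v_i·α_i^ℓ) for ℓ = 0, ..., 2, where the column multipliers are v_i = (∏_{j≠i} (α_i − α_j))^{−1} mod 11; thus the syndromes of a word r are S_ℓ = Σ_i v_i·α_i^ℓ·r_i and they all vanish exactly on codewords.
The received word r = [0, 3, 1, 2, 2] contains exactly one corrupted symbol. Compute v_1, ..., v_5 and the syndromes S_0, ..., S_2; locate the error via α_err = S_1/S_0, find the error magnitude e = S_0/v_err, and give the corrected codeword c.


S = (7, 4, 7), error at position 4, error magnitude e = 4, c = [0, 3, 1, 9, 2].

Step 1: column multipliers v_i = (∏_{j≠i}(α_i − α_j))^{−1} mod 11.
  i = 1 (α = 8): (8−5)(8−7)(8−10)(8−6) = 3·1·(−2)·2 = −12 ≡ 10, so v_1 = 10^{−1} = 10 (mod 11).
  i = 2 (α = 5): (5−8)(5−7)(5−10)(5−6) = (−3)·(−2)·(−5)·(−1) = 30 ≡ 8, so v_2 = 8^{−1} = 7 (mod 11).
  i = 3 (α = 7): (7−8)(7−5)(7−10)(7−6) = (−1)·2·(−3)·1 = 6 ≡ 6, so v_3 = 6^{−1} = 2 (mod 11).
  i = 4 (α = 10): (10−8)(10−5)(10−7)(10−6) = 2·5·3·4 = 120 ≡ 10, so v_4 = 10^{−1} = 10 (mod 11).
  i = 5 (α = 6): (6−8)(6−5)(6−7)(6−10) = (−2)·1·(−1)·(−4) = −8 ≡ 3, so v_5 = 3^{−1} = 4 (mod 11).
  v = [10, 7, 2, 10, 4].
Step 2: syndromes of r = [0, 3, 1, 2, 2] (all sums mod 11).
  S_0 = Σ v_i r_i = 10·0 + 7·3 + 2·1 + 10·2 + 4·2 = 51 ≡ 7.
  S_1 = Σ v_i α_i r_i = 10·8·0 + 7·5·3 + 2·7·1 + 10·10·2 + 4·6·2 = 367 ≡ 4.
  α_i^2 mod 11 = [9, 3, 5, 1, 3].
  S_2 = Σ v_i α_i^2 r_i = 10·9·0 + 7·3·3 + 2·5·1 + 10·1·2 + 4·3·2 = 117 ≡ 7.
  S = (7, 4, 7) ≠ 0, so r is not a codeword (an error is present).
Step 3: locate the error. For a single error e at position i, S_ℓ = v_i·e·α_i^ℓ, so α_err = S_1/S_0.
  S_0^{−1} = 7^{−1} = 8 (mod 11), so α_err = 4·8 = 32 ≡ 10 = α_4. Error position i = 4.
  Consistency check: S_2/S_1 = 7·3 = 21 ≡ 10 = α_err ✓ (single-error assumption holds).
Step 4: error magnitude e = S_0/v_4 = S_0·∏_{j≠4}(α_4 − α_j) = 7·10 = 70 ≡ 4 (mod 11).
Step 5: correct position 4: c_4 = r_4 − e = 2 − 4 ≡ 9 (mod 11). Hence c = [0, 3, 1, 9, 2].
  Check: interpolating c through the α_i gives m(x) = 8 + 10·x (degree < 2) with m(α_i) = c_i for every i, so c is indeed a codeword.


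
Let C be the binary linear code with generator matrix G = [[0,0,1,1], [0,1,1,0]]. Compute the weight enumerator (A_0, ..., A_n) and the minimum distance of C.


Weight distribution: A_0 = 1, A_2 = 3. Minimum distance d = 2.

Enumerate all 2^2 = 4 messages m ∈ F_2^2.
For each, compute codeword c = mG in F_2^4, then tally its weight.
  m = 00 → c = 0000, weight = 0.
  m = 10 → c = 0011, weight = 2.
  m = 01 → c = 0110, weight = 2.
  m = 11 → c = 0101, weight = 2.
Tally weights:
  weight 0: 1 codewords.
  weight 2: 3 codewords.
Minimum distance d = smallest w > 0 with A_w > 0 = 2.
Sanity: Σ A_w = 4 = 2^2 = 4 ✓.


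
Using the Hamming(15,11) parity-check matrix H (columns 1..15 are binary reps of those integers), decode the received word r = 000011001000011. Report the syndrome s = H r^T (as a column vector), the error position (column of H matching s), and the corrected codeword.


s = (1, 0, 1, 1)^T, error position = 11, corrected codeword c = 000011001010011

Compute s = H r^T mod 2 one row at a time:
  s_1 = 0 + 1 + 0 + 0 + 0 + 0 + 1 + 1 = 3 ≡ 1 (mod 2).
  s_2 = 0 + 1 + 1 + 0 + 0 + 0 + 1 + 1 = 4 ≡ 0 (mod 2).
  s_3 = 0 + 0 + 1 + 0 + 0 + 0 + 1 + 1 = 3 ≡ 1 (mod 2).
  s_4 = 0 + 0 + 1 + 0 + 1 + 0 + 0 + 1 = 3 ≡ 1 (mod 2).
s = (1, 0, 1, 1)^T — this equals column 11 of H (binary 1011), so error is at position 11.
Correct: flip bit 11 of r = 000011001000011 to get c = 000011001010011.


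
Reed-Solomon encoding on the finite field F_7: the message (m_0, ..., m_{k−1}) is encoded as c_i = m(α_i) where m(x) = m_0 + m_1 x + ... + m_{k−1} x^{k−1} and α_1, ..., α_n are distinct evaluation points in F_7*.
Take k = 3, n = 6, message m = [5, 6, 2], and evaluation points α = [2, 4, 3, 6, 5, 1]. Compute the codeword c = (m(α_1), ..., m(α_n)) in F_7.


c = [4, 5, 6, 1, 1, 6]

Message polynomial: m(x) = 5 + 6·x + 2·x^2 (mod 7).
For each evaluation point α_i, compute m(α_i) mod 7:
  α_1 = 2: Horner steps 2 → 3 → 4, so m(2) = 4.
  α_2 = 4: Horner steps 2 → 0 → 5, so m(4) = 5.
  α_3 = 3: Horner steps 2 → 5 → 6, so m(3) = 6.
  α_4 = 6: Horner steps 2 → 4 → 1, so m(6) = 1.
  α_5 = 5: Horner steps 2 → 2 → 1, so m(5) = 1.
  α_6 = 1: Horner steps 2 → 1 → 6, so m(1) = 6.
Codeword c = [4, 5, 6, 1, 1, 6] ∈ F_7^6.


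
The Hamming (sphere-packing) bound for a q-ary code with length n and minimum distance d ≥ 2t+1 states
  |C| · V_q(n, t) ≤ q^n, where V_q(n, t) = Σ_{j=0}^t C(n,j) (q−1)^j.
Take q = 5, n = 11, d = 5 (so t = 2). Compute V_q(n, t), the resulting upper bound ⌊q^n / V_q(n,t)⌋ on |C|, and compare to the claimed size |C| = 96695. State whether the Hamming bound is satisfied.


V_q(n, t) = 925, q^n = 48828125, Hamming bound = 52787, |C| = 96695 > bound (violated).

Step 1: Compute V_q(n, t) = Σ_{j=0}^2 C(n, j) (q−1)^j.
  j = 0: C(11,0)·(4)^0 = 1·1 = 1.
  j = 1: C(11,1)·(4)^1 = 11·4 = 44.
  j = 2: C(11,2)·(4)^2 = 55·16 = 880.
  V_q(n, t) = 1 + 44 + 880 = 925.
Step 2: q^n = 5^11 = 48828125.
Step 3: Hamming bound ⌊q^n / V_q(n,t)⌋ = ⌊48828125/925⌋ = 52787.
Step 4: Compare |C| = 96695 to 52787: violated.
The claimed |C| lies above the Hamming bound, so no 5-ary code of length 11 with d ≥ 5 can have 96695 codewords.


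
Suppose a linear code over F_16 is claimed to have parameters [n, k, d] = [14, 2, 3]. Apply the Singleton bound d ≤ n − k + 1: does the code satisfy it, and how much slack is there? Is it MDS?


Singleton RHS = n − k + 1 = 13, slack = 10, bound satisfied, not MDS.

Singleton bound: d ≤ n − k + 1.
Here n = 14, k = 2, so n − k + 1 = 13.
Given d = 3, check d ≤ 13: YES.
Slack = (n − k + 1) − d = 10.
The code is NOT MDS (slack = 10 > 0).
Description: the claimed parameters are [14, 2, 3]_16; such a code would be non-MDS.


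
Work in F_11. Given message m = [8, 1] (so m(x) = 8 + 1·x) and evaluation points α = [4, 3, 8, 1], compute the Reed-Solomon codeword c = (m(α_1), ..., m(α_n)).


c = [1, 0, 5, 9]

Message polynomial: m(x) = 8 + 1·x (mod 11).
For each evaluation point α_i, compute m(α_i) mod 11:
  α_1 = 4: Horner steps 1 → 1, so m(4) = 1.
  α_2 = 3: Horner steps 1 → 0, so m(3) = 0.
  α_3 = 8: Horner steps 1 → 5, so m(8) = 5.
  α_4 = 1: Horner steps 1 → 9, so m(1) = 9.
Codeword c = [1, 0, 5, 9] ∈ F_11^4.


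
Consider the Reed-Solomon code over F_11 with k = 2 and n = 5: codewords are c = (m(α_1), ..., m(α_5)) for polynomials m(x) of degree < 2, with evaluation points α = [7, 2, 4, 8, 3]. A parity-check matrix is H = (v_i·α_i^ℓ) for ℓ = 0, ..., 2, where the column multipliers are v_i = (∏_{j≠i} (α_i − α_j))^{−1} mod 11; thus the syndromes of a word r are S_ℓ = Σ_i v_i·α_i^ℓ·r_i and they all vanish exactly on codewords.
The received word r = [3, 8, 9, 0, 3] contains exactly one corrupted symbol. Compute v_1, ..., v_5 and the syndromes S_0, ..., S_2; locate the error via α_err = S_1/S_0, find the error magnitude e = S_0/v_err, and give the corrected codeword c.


S = (7, 5, 2), error at position 1, error magnitude e = 9, c = [5, 8, 9, 0, 3].

Step 1: column multipliers v_i = (∏_{j≠i}(α_i − α_j))^{−1} mod 11.
  i = 1 (α = 7): (7−2)(7−4)(7−8)(7−3) = 5·3·(−1)·4 = −60 ≡ 6, so v_1 = 6^{−1} = 2 (mod 11).
  i = 2 (α = 2): (2−7)(2−4)(2−8)(2−3) = (−5)·(−2)·(−6)·(−1) = 60 ≡ 5, so v_2 = 5^{−1} = 9 (mod 11).
  i = 3 (α = 4): (4−7)(4−2)(4−8)(4−3) = (−3)·2·(−4)·1 = 24 ≡ 2, so v_3 = 2^{−1} = 6 (mod 11).
  i = 4 (α = 8): (8−7)(8−2)(8−4)(8−3) = 1·6·4·5 = 120 ≡ 10, so v_4 = 10^{−1} = 10 (mod 11).
  i = 5 (α = 3): (3−7)(3−2)(3−4)(3−8) = (−4)·1·(−1)·(−5) = −20 ≡ 2, so v_5 = 2^{−1} = 6 (mod 11).
  v = [2, 9, 6, 10, 6].
Step 2: syndromes of r = [3, 8, 9, 0, 3] (all sums mod 11).
  S_0 = Σ v_i r_i = 2·3 + 9·8 + 6·9 + 10·0 + 6·3 = 150 ≡ 7.
  S_1 = Σ v_i α_i r_i = 2·7·3 + 9·2·8 + 6·4·9 + 10·8·0 + 6·3·3 = 456 ≡ 5.
  α_i^2 mod 11 = [5, 4, 5, 9, 9].
  S_2 = Σ v_i α_i^2 r_i = 2·5·3 + 9·4·8 + 6·5·9 + 10·9·0 + 6·9·3 = 750 ≡ 2.
  S = (7, 5, 2) ≠ 0, so r is not a codeword (an error is present).
Step 3: locate the error. For a single error e at position i, S_ℓ = v_i·e·α_i^ℓ, so α_err = S_1/S_0.
  S_0^{−1} = 7^{−1} = 8 (mod 11), so α_err = 5·8 = 40 ≡ 7 = α_1. Error position i = 1.
  Consistency check: S_2/S_1 = 2·9 = 18 ≡ 7 = α_err ✓ (single-error assumption holds).
Step 4: error magnitude e = S_0/v_1 = S_0·∏_{j≠1}(α_1 − α_j) = 7·6 = 42 ≡ 9 (mod 11).
Step 5: correct position 1: c_1 = r_1 − e = 3 − 9 ≡ 5 (mod 11). Hence c = [5, 8, 9, 0, 3].
  Check: interpolating c through the α_i gives m(x) = 7 + 6·x (degree < 2) with m(α_i) = c_i for every i, so c is indeed a codeword.


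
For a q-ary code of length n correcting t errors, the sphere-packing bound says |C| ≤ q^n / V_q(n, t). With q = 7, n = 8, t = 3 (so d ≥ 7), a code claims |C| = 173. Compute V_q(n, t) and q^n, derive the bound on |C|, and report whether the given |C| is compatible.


V_q(n, t) = 13153, q^n = 5764801, Hamming bound = 438, |C| = 173 ≤ bound (satisfied).

Step 1: Compute V_q(n, t) = Σ_{j=0}^3 C(n, j) (q−1)^j.
  j = 0: C(8,0)·(6)^0 = 1·1 = 1.
  j = 1: C(8,1)·(6)^1 = 8·6 = 48.
  j = 2: C(8,2)·(6)^2 = 28·36 = 1008.
  j = 3: C(8,3)·(6)^3 = 56·216 = 12096.
  V_q(n, t) = 1 + 48 + 1008 + 12096 = 13153.
Step 2: q^n = 7^8 = 5764801.
Step 3: Hamming bound ⌊q^n / V_q(n,t)⌋ = ⌊5764801/13153⌋ = 438.
Step 4: Compare |C| = 173 to 438: satisfied.
The claimed |C| lies below the Hamming bound.


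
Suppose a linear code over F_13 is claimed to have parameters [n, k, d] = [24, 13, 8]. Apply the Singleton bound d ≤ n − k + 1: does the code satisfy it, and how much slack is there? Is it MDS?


Singleton RHS = n − k + 1 = 12, slack = 4, bound satisfied, not MDS.

Singleton bound: d ≤ n − k + 1.
Here n = 24, k = 13, so n − k + 1 = 12.
Given d = 8, check d ≤ 12: YES.
Slack = (n − k + 1) − d = 4.
The code is NOT MDS (slack = 4 > 0).
Description: the claimed parameters are [24, 13, 8]_13; such a code would be non-MDS.


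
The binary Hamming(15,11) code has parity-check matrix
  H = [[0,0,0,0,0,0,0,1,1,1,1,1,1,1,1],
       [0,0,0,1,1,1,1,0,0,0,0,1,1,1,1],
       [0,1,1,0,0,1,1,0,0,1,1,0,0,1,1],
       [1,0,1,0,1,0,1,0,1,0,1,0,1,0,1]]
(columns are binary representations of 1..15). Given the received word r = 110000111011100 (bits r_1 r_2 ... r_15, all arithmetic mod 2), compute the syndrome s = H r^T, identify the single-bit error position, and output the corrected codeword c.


s = (1, 1, 1, 1)^T, error position = 15, corrected codeword c = 110000111011101

Compute s = H r^T mod 2 one row at a time:
  s_1 = 1 + 1 + 0 + 1 + 1 + 1 + 0 + 0 = 5 ≡ 1 (mod 2).
  s_2 = 0 + 0 + 0 + 1 + 1 + 1 + 0 + 0 = 3 ≡ 1 (mod 2).
  s_3 = 1 + 0 + 0 + 1 + 0 + 1 + 0 + 0 = 3 ≡ 1 (mod 2).
  s_4 = 1 + 0 + 0 + 1 + 1 + 1 + 1 + 0 = 5 ≡ 1 (mod 2).
s = (1, 1, 1, 1)^T — this equals column 15 of H (binary 1111), so error is at position 15.
Correct: flip bit 15 of r = 110000111011100 to get c = 110000111011101.


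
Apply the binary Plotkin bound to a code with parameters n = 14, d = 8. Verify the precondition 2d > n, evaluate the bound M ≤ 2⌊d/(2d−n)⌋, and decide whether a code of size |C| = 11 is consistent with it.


Plotkin bound M ≤ 8; given |C| = 11 > bound (violated).

Check applicability: 2d = 16, n = 14.
2d − n = 2 > 0, so Plotkin applies.
Compute d/(2d−n) = 8/2 ≈ 4.0000.
⌊d/(2d−n)⌋ = 4.
Plotkin bound: M ≤ 2·4 = 8.
Given |C| = 11, check: VIOLATED.
This |C| is above the Plotkin bound, so no binary code with n = 14, d = 8 and 11 codewords exists.


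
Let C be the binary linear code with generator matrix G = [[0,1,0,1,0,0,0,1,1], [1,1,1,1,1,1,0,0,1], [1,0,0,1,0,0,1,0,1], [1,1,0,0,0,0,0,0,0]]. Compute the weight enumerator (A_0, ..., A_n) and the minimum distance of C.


Weight distribution: A_0 = 1, A_2 = 2, A_4 = 5, A_5 = 5, A_7 = 2, A_9 = 1. Minimum distance d = 2.

Enumerate all 2^4 = 16 messages m ∈ F_2^4.
For each, compute codeword c = mG in F_2^9, then tally its weight.
  m = 0000 → c = 000000000, weight = 0.
  m = 1000 → c = 010100011, weight = 4.
  m = 0100 → c = 111111001, weight = 7.
  m = 1100 → c = 101011010, weight = 5.
  m = 0010 → c = 100100101, weight = 4.
  m = 1010 → c = 110000110, weight = 4.
  m = 0110 → c = 011011100, weight = 5.
  m = 1110 → c = 001111111, weight = 7.
  m = 0001 → c = 110000000, weight = 2.
  m = 1001 → c = 100100011, weight = 4.
  m = 0101 → c = 001111001, weight = 5.
  m = 1101 → c = 011011010, weight = 5.
  m = 0011 → c = 010100101, weight = 4.
  m = 1011 → c = 000000110, weight = 2.
  m = 0111 → c = 101011100, weight = 5.
  m = 1111 → c = 111111111, weight = 9.
Tally weights:
  weight 0: 1 codewords.
  weight 2: 2 codewords.
  weight 4: 5 codewords.
  weight 5: 5 codewords.
  weight 7: 2 codewords.
  weight 9: 1 codewords.
Minimum distance d = smallest w > 0 with A_w > 0 = 2.
Sanity: Σ A_w = 16 = 2^4 = 16 ✓.


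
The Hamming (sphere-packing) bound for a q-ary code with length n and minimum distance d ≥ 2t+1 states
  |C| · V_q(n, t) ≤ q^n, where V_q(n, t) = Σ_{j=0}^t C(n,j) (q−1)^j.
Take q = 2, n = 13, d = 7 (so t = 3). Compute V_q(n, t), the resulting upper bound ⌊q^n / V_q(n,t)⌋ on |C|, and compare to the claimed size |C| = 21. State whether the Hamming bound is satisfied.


V_q(n, t) = 378, q^n = 8192, Hamming bound = 21, |C| = 21 ≤ bound (satisfied).

Step 1: Compute V_q(n, t) = Σ_{j=0}^3 C(n, j) (q−1)^j.
  j = 0: C(13,0)·(1)^0 = 1·1 = 1.
  j = 1: C(13,1)·(1)^1 = 13·1 = 13.
  j = 2: C(13,2)·(1)^2 = 78·1 = 78.
  j = 3: C(13,3)·(1)^3 = 286·1 = 286.
  V_q(n, t) = 1 + 13 + 78 + 286 = 378.
Step 2: q^n = 2^13 = 8192.
Step 3: Hamming bound ⌊q^n / V_q(n,t)⌋ = ⌊8192/378⌋ = 21.
Step 4: Compare |C| = 21 to 21: satisfied.
The claimed |C| lies at the Hamming bound (tight).


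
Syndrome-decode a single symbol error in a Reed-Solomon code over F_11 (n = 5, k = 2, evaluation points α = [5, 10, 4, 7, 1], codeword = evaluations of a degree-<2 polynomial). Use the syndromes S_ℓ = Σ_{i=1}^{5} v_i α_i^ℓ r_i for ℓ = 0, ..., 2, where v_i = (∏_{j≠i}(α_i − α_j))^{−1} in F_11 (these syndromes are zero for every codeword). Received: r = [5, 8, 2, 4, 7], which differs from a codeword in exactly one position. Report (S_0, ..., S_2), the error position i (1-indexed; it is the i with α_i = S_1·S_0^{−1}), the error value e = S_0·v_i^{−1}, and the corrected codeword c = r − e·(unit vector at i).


S = (2, 8, 10), error at position 3, error magnitude e = 2, c = [5, 8, 0, 4, 7].

Step 1: column multipliers v_i = (∏_{j≠i}(α_i − α_j))^{−1} mod 11.
  i = 1 (α = 5): (5−10)(5−4)(5−7)(5−1) = (−5)·1·(−2)·4 = 40 ≡ 7, so v_1 = 7^{−1} = 8 (mod 11).
  i = 2 (α = 10): (10−5)(10−4)(10−7)(10−1) = 5·6·3·9 = 810 ≡ 7, so v_2 = 7^{−1} = 8 (mod 11).
  i = 3 (α = 4): (4−5)(4−10)(4−7)(4−1) = (−1)·(−6)·(−3)·3 = −54 ≡ 1, so v_3 = 1^{−1} = 1 (mod 11).
  i = 4 (α = 7): (7−5)(7−10)(7−4)(7−1) = 2·(−3)·3·6 = −108 ≡ 2, so v_4 = 2^{−1} = 6 (mod 11).
  i = 5 (α = 1): (1−5)(1−10)(1−4)(1−7) = (−4)·(−9)·(−3)·(−6) = 648 ≡ 10, so v_5 = 10^{−1} = 10 (mod 11).
  v = [8, 8, 1, 6, 10].
Step 2: syndromes of r = [5, 8, 2, 4, 7] (all sums mod 11).
  S_0 = Σ v_i r_i = 8·5 + 8·8 + 1·2 + 6·4 + 10·7 = 200 ≡ 2.
  S_1 = Σ v_i α_i r_i = 8·5·5 + 8·10·8 + 1·4·2 + 6·7·4 + 10·1·7 = 1086 ≡ 8.
  α_i^2 mod 11 = [3, 1, 5, 5, 1].
  S_2 = Σ v_i α_i^2 r_i = 8·3·5 + 8·1·8 + 1·5·2 + 6·5·4 + 10·1·7 = 384 ≡ 10.
  S = (2, 8, 10) ≠ 0, so r is not a codeword (an error is present).
Step 3: locate the error. For a single error e at position i, S_ℓ = v_i·e·α_i^ℓ, so α_err = S_1/S_0.
  S_0^{−1} = 2^{−1} = 6 (mod 11), so α_err = 8·6 = 48 ≡ 4 = α_3. Error position i = 3.
  Consistency check: S_2/S_1 = 10·7 = 70 ≡ 4 = α_err ✓ (single-error assumption holds).
Step 4: error magnitude e = S_0/v_3 = S_0·∏_{j≠3}(α_3 − α_j) = 2·1 = 2 ≡ 2 (mod 11).
Step 5: correct position 3: c_3 = r_3 − e = 2 − 2 ≡ 0 (mod 11). Hence c = [5, 8, 0, 4, 7].
  Check: interpolating c through the α_i gives m(x) = 2 + 5·x (degree < 2) with m(α_i) = c_i for every i, so c is indeed a codeword.


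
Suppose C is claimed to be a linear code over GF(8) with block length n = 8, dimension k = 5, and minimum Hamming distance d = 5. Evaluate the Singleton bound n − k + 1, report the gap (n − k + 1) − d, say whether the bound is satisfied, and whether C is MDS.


Singleton RHS = n − k + 1 = 4, slack = -1, bound violated (no such code; not MDS).

Singleton bound: d ≤ n − k + 1.
Here n = 8, k = 5, so n − k + 1 = 4.
Given d = 5, check d ≤ 4: NO.
Slack = (n − k + 1) − d = -1.
The slack is negative: d = 5 exceeds n − k + 1 = 4 by 1, so the Singleton bound is violated and no linear [8, 5, 5]_8 code can exist. In particular it is not MDS (MDS requires d = n − k + 1 exactly).
Description: the claimed parameters are [8, 5, 5]_8; such a code would be impossible (violates the Singleton bound).


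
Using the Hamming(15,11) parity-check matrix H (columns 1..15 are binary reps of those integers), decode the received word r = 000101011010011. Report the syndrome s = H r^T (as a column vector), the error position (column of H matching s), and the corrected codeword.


s = (1, 0, 0, 1)^T, error position = 9, corrected codeword c = 000101010010011

Compute s = H r^T mod 2 one row at a time:
  s_1 = 1 + 1 + 0 + 1 + 0 + 0 + 1 + 1 = 5 ≡ 1 (mod 2).
  s_2 = 1 + 0 + 1 + 0 + 0 + 0 + 1 + 1 = 4 ≡ 0 (mod 2).
  s_3 = 0 + 0 + 1 + 0 + 0 + 1 + 1 + 1 = 4 ≡ 0 (mod 2).
  s_4 = 0 + 0 + 0 + 0 + 1 + 1 + 0 + 1 = 3 ≡ 1 (mod 2).
s = (1, 0, 0, 1)^T — this equals column 9 of H (binary 1001), so error is at position 9.
Correct: flip bit 9 of r = 000101011010011 to get c = 000101010010011.


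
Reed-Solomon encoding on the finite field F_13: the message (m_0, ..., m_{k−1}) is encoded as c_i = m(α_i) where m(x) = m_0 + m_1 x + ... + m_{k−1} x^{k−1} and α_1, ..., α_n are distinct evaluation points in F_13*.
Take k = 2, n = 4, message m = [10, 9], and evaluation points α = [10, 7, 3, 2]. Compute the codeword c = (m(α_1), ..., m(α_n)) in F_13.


c = [9, 8, 11, 2]

Message polynomial: m(x) = 10 + 9·x (mod 13).
For each evaluation point α_i, compute m(α_i) mod 13:
  α_1 = 10: Horner steps 9 → 9, so m(10) = 9.
  α_2 = 7: Horner steps 9 → 8, so m(7) = 8.
  α_3 = 3: Horner steps 9 → 11, so m(3) = 11.
  α_4 = 2: Horner steps 9 → 2, so m(2) = 2.
Codeword c = [9, 8, 11, 2] ∈ F_13^4.


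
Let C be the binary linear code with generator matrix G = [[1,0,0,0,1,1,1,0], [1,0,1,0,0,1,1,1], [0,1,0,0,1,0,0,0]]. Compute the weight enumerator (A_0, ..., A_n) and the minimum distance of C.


Weight distribution: A_0 = 1, A_2 = 1, A_3 = 2, A_4 = 2, A_5 = 1, A_7 = 1. Minimum distance d = 2.

Enumerate all 2^3 = 8 messages m ∈ F_2^3.
For each, compute codeword c = mG in F_2^8, then tally its weight.
  m = 000 → c = 00000000, weight = 0.
  m = 100 → c = 10001110, weight = 4.
  m = 010 → c = 10100111, weight = 5.
  m = 110 → c = 00101001, weight = 3.
  m = 001 → c = 01001000, weight = 2.
  m = 101 → c = 11000110, weight = 4.
  m = 011 → c = 11101111, weight = 7.
  m = 111 → c = 01100001, weight = 3.
Tally weights:
  weight 0: 1 codewords.
  weight 2: 1 codewords.
  weight 3: 2 codewords.
  weight 4: 2 codewords.
  weight 5: 1 codewords.
  weight 7: 1 codewords.
Minimum distance d = smallest w > 0 with A_w > 0 = 2.
Sanity: Σ A_w = 8 = 2^3 = 8 ✓.


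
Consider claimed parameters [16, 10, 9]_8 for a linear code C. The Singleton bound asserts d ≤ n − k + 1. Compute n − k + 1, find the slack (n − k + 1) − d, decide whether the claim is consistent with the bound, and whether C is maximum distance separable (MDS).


Singleton RHS = n − k + 1 = 7, slack = -2, bound violated (no such code; not MDS).

Singleton bound: d ≤ n − k + 1.
Here n = 16, k = 10, so n − k + 1 = 7.
Given d = 9, check d ≤ 7: NO.
Slack = (n − k + 1) − d = -2.
The slack is negative: d = 9 exceeds n − k + 1 = 7 by 2, so the Singleton bound is violated and no linear [16, 10, 9]_8 code can exist. In particular it is not MDS (MDS requires d = n − k + 1 exactly).
Description: the claimed parameters are [16, 10, 9]_8; such a code would be impossible (violates the Singleton bound).


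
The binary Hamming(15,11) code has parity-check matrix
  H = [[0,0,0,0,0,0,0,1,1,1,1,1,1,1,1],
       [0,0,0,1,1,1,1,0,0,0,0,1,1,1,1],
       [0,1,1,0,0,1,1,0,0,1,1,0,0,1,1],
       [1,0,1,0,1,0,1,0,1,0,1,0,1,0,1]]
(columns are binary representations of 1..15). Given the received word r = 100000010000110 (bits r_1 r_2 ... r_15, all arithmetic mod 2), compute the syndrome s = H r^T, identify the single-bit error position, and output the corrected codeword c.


s = (1, 0, 1, 0)^T, error position = 10, corrected codeword c = 100000010100110

Compute s = H r^T mod 2 one row at a time:
  s_1 = 1 + 0 + 0 + 0 + 0 + 1 + 1 + 0 = 3 ≡ 1 (mod 2).
  s_2 = 0 + 0 + 0 + 0 + 0 + 1 + 1 + 0 = 2 ≡ 0 (mod 2).
  s_3 = 0 + 0 + 0 + 0 + 0 + 0 + 1 + 0 = 1 ≡ 1 (mod 2).
  s_4 = 1 + 0 + 0 + 0 + 0 + 0 + 1 + 0 = 2 ≡ 0 (mod 2).
s = (1, 0, 1, 0)^T — this equals column 10 of H (binary 1010), so error is at position 10.
Correct: flip bit 10 of r = 100000010000110 to get c = 100000010100110.


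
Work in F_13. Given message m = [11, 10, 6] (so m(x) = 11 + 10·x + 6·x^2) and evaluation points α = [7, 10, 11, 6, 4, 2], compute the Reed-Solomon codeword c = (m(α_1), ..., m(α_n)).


c = [11, 9, 2, 1, 4, 3]

Message polynomial: m(x) = 11 + 10·x + 6·x^2 (mod 13).
For each evaluation point α_i, compute m(α_i) mod 13:
  α_1 = 7: Horner steps 6 → 0 → 11, so m(7) = 11.
  α_2 = 10: Horner steps 6 → 5 → 9, so m(10) = 9.
  α_3 = 11: Horner steps 6 → 11 → 2, so m(11) = 2.
  α_4 = 6: Horner steps 6 → 7 → 1, so m(6) = 1.
  α_5 = 4: Horner steps 6 → 8 → 4, so m(4) = 4.
  α_6 = 2: Horner steps 6 → 9 → 3, so m(2) = 3.
Codeword c = [11, 9, 2, 1, 4, 3] ∈ F_13^6.


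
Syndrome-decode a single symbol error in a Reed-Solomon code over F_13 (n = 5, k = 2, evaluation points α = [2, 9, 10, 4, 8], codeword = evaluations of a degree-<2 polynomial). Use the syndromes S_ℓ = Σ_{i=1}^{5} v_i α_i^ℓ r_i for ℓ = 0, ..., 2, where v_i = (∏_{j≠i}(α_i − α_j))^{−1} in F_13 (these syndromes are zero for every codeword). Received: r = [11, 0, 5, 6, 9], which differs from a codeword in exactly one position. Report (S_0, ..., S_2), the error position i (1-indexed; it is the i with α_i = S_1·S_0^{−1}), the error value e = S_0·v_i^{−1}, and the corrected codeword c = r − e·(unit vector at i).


S = (8, 2, 7), error at position 3, error magnitude e = 1, c = [11, 0, 4, 6, 9].

Step 1: column multipliers v_i = (∏_{j≠i}(α_i − α_j))^{−1} mod 13.
  i = 1 (α = 2): (2−9)(2−10)(2−4)(2−8) = (−7)·(−8)·(−2)·(−6) = 672 ≡ 9, so v_1 = 9^{−1} = 3 (mod 13).
  i = 2 (α = 9): (9−2)(9−10)(9−4)(9−8) = 7·(−1)·5·1 = −35 ≡ 4, so v_2 = 4^{−1} = 10 (mod 13).
  i = 3 (α = 10): (10−2)(10−9)(10−4)(10−8) = 8·1·6·2 = 96 ≡ 5, so v_3 = 5^{−1} = 8 (mod 13).
  i = 4 (α = 4): (4−2)(4−9)(4−10)(4−8) = 2·(−5)·(−6)·(−4) = −240 ≡ 7, so v_4 = 7^{−1} = 2 (mod 13).
  i = 5 (α = 8): (8−2)(8−9)(8−10)(8−4) = 6·(−1)·(−2)·4 = 48 ≡ 9, so v_5 = 9^{−1} = 3 (mod 13).
  v = [3, 10, 8, 2, 3].
Step 2: syndromes of r = [11, 0, 5, 6, 9] (all sums mod 13).
  S_0 = Σ v_i r_i = 3·11 + 10·0 + 8·5 + 2·6 + 3·9 = 112 ≡ 8.
  S_1 = Σ v_i α_i r_i = 3·2·11 + 10·9·0 + 8·10·5 + 2·4·6 + 3·8·9 = 730 ≡ 2.
  α_i^2 mod 13 = [4, 3, 9, 3, 12].
  S_2 = Σ v_i α_i^2 r_i = 3·4·11 + 10·3·0 + 8·9·5 + 2·3·6 + 3·12·9 = 852 ≡ 7.
  S = (8, 2, 7) ≠ 0, so r is not a codeword (an error is present).
Step 3: locate the error. For a single error e at position i, S_ℓ = v_i·e·α_i^ℓ, so α_err = S_1/S_0.
  S_0^{−1} = 8^{−1} = 5 (mod 13), so α_err = 2·5 = 10 ≡ 10 = α_3. Error position i = 3.
  Consistency check: S_2/S_1 = 7·7 = 49 ≡ 10 = α_err ✓ (single-error assumption holds).
Step 4: error magnitude e = S_0/v_3 = S_0·∏_{j≠3}(α_3 − α_j) = 8·5 = 40 ≡ 1 (mod 13).
Step 5: correct position 3: c_3 = r_3 − e = 5 − 1 ≡ 4 (mod 13). Hence c = [11, 0, 4, 6, 9].
  Check: interpolating c through the α_i gives m(x) = 3 + 4·x (degree < 2) with m(α_i) = c_i for every i, so c is indeed a codeword.


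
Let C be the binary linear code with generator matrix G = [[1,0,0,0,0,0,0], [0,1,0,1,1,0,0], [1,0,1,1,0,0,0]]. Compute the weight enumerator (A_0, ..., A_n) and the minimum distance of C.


Weight distribution: A_0 = 1, A_1 = 1, A_2 = 1, A_3 = 3, A_4 = 2. Minimum distance d = 1.

Enumerate all 2^3 = 8 messages m ∈ F_2^3.
For each, compute codeword c = mG in F_2^7, then tally its weight.
  m = 000 → c = 0000000, weight = 0.
  m = 100 → c = 1000000, weight = 1.
  m = 010 → c = 0101100, weight = 3.
  m = 110 → c = 1101100, weight = 4.
  m = 001 → c = 1011000, weight = 3.
  m = 101 → c = 0011000, weight = 2.
  m = 011 → c = 1110100, weight = 4.
  m = 111 → c = 0110100, weight = 3.
Tally weights:
  weight 0: 1 codewords.
  weight 1: 1 codewords.
  weight 2: 1 codewords.
  weight 3: 3 codewords.
  weight 4: 2 codewords.
Minimum distance d = smallest w > 0 with A_w > 0 = 1.
Sanity: Σ A_w = 8 = 2^3 = 8 ✓.


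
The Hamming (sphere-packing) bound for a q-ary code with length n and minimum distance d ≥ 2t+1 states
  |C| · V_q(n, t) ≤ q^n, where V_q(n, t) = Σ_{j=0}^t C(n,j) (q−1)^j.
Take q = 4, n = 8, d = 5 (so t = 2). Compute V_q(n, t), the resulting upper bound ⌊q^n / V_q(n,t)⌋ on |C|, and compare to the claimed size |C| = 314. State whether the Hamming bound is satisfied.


V_q(n, t) = 277, q^n = 65536, Hamming bound = 236, |C| = 314 > bound (violated).

Step 1: Compute V_q(n, t) = Σ_{j=0}^2 C(n, j) (q−1)^j.
  j = 0: C(8,0)·(3)^0 = 1·1 = 1.
  j = 1: C(8,1)·(3)^1 = 8·3 = 24.
  j = 2: C(8,2)·(3)^2 = 28·9 = 252.
  V_q(n, t) = 1 + 24 + 252 = 277.
Step 2: q^n = 4^8 = 65536.
Step 3: Hamming bound ⌊q^n / V_q(n,t)⌋ = ⌊65536/277⌋ = 236.
Step 4: Compare |C| = 314 to 236: violated.
The claimed |C| lies above the Hamming bound, so no 4-ary code of length 8 with d ≥ 5 can have 314 codewords.


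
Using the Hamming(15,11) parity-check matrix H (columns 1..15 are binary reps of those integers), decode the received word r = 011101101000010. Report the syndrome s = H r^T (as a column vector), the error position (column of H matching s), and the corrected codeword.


s = (0, 0, 1, 1)^T, error position = 3, corrected codeword c = 010101101000010

Compute s = H r^T mod 2 one row at a time:
  s_1 = 0 + 1 + 0 + 0 + 0 + 0 + 1 + 0 = 2 ≡ 0 (mod 2).
  s_2 = 1 + 0 + 1 + 1 + 0 + 0 + 1 + 0 = 4 ≡ 0 (mod 2).
  s_3 = 1 + 1 + 1 + 1 + 0 + 0 + 1 + 0 = 5 ≡ 1 (mod 2).
  s_4 = 0 + 1 + 0 + 1 + 1 + 0 + 0 + 0 = 3 ≡ 1 (mod 2).
s = (0, 0, 1, 1)^T — this equals column 3 of H (binary 0011), so error is at position 3.
Correct: flip bit 3 of r = 011101101000010 to get c = 010101101000010.


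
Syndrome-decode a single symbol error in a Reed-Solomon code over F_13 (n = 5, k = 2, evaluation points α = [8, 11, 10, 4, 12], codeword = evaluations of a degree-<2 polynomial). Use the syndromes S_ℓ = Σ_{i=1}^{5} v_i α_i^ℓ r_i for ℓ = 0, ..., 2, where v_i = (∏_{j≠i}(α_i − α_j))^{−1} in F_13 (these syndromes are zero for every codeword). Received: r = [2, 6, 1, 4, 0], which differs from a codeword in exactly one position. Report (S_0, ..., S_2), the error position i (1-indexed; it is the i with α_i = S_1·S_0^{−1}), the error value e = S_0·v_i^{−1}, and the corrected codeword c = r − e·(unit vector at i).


S = (5, 3, 7), error at position 2, error magnitude e = 12, c = [2, 7, 1, 4, 0].

Step 1: column multipliers v_i = (∏_{j≠i}(α_i − α_j))^{−1} mod 13.
  i = 1 (α = 8): (8−11)(8−10)(8−4)(8−12) = (−3)·(−2)·4·(−4) = −96 ≡ 8, so v_1 = 8^{−1} = 5 (mod 13).
  i = 2 (α = 11): (11−8)(11−10)(11−4)(11−12) = 3·1·7·(−1) = −21 ≡ 5, so v_2 = 5^{−1} = 8 (mod 13).
  i = 3 (α = 10): (10−8)(10−11)(10−4)(10−12) = 2·(−1)·6·(−2) = 24 ≡ 11, so v_3 = 11^{−1} = 6 (mod 13).
  i = 4 (α = 4): (4−8)(4−11)(4−10)(4−12) = (−4)·(−7)·(−6)·(−8) = 1344 ≡ 5, so v_4 = 5^{−1} = 8 (mod 13).
  i = 5 (α = 12): (12−8)(12−11)(12−10)(12−4) = 4·1·2·8 = 64 ≡ 12, so v_5 = 12^{−1} = 12 (mod 13).
  v = [5, 8, 6, 8, 12].
Step 2: syndromes of r = [2, 6, 1, 4, 0] (all sums mod 13).
  S_0 = Σ v_i r_i = 5·2 + 8·6 + 6·1 + 8·4 + 12·0 = 96 ≡ 5.
  S_1 = Σ v_i α_i r_i = 5·8·2 + 8·11·6 + 6·10·1 + 8·4·4 + 12·12·0 = 796 ≡ 3.
  α_i^2 mod 13 = [12, 4, 9, 3, 1].
  S_2 = Σ v_i α_i^2 r_i = 5·12·2 + 8·4·6 + 6·9·1 + 8·3·4 + 12·1·0 = 462 ≡ 7.
  S = (5, 3, 7) ≠ 0, so r is not a codeword (an error is present).
Step 3: locate the error. For a single error e at position i, S_ℓ = v_i·e·α_i^ℓ, so α_err = S_1/S_0.
  S_0^{−1} = 5^{−1} = 8 (mod 13), so α_err = 3·8 = 24 ≡ 11 = α_2. Error position i = 2.
  Consistency check: S_2/S_1 = 7·9 = 63 ≡ 11 = α_err ✓ (single-error assumption holds).
Step 4: error magnitude e = S_0/v_2 = S_0·∏_{j≠2}(α_2 − α_j) = 5·5 = 25 ≡ 12 (mod 13).
Step 5: correct position 2: c_2 = r_2 − e = 6 − 12 ≡ 7 (mod 13). Hence c = [2, 7, 1, 4, 0].
  Check: interpolating c through the α_i gives m(x) = 6 + 6·x (degree < 2) with m(α_i) = c_i for every i, so c is indeed a codeword.


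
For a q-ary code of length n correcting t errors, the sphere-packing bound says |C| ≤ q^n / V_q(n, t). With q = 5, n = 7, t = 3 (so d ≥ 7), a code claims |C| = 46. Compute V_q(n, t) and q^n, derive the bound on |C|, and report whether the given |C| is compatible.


V_q(n, t) = 2605, q^n = 78125, Hamming bound = 29, |C| = 46 > bound (violated).

Step 1: Compute V_q(n, t) = Σ_{j=0}^3 C(n, j) (q−1)^j.
  j = 0: C(7,0)·(4)^0 = 1·1 = 1.
  j = 1: C(7,1)·(4)^1 = 7·4 = 28.
  j = 2: C(7,2)·(4)^2 = 21·16 = 336.
  j = 3: C(7,3)·(4)^3 = 35·64 = 2240.
  V_q(n, t) = 1 + 28 + 336 + 2240 = 2605.
Step 2: q^n = 5^7 = 78125.
Step 3: Hamming bound ⌊q^n / V_q(n,t)⌋ = ⌊78125/2605⌋ = 29.
Step 4: Compare |C| = 46 to 29: violated.
The claimed |C| lies above the Hamming bound, so no 5-ary code of length 7 with d ≥ 7 can have 46 codewords.


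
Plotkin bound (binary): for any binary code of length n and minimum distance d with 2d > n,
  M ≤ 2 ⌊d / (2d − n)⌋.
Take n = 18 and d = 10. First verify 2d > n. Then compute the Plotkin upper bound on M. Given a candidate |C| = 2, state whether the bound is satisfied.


Plotkin bound M ≤ 10; given |C| = 2 ≤ bound (satisfied).

Check applicability: 2d = 20, n = 18.
2d − n = 2 > 0, so Plotkin applies.
Compute d/(2d−n) = 10/2 ≈ 5.0000.
⌊d/(2d−n)⌋ = 5.
Plotkin bound: M ≤ 2·5 = 10.
Given |C| = 2, check: satisfied.
This |C| is below the Plotkin bound.


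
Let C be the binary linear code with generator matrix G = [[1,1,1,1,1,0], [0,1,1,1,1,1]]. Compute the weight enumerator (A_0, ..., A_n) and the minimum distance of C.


Weight distribution: A_0 = 1, A_2 = 1, A_5 = 2. Minimum distance d = 2.

Enumerate all 2^2 = 4 messages m ∈ F_2^2.
For each, compute codeword c = mG in F_2^6, then tally its weight.
  m = 00 → c = 000000, weight = 0.
  m = 10 → c = 111110, weight = 5.
  m = 01 → c = 011111, weight = 5.
  m = 11 → c = 100001, weight = 2.
Tally weights:
  weight 0: 1 codewords.
  weight 2: 1 codewords.
  weight 5: 2 codewords.
Minimum distance d = smallest w > 0 with A_w > 0 = 2.
Sanity: Σ A_w = 4 = 2^2 = 4 ✓.


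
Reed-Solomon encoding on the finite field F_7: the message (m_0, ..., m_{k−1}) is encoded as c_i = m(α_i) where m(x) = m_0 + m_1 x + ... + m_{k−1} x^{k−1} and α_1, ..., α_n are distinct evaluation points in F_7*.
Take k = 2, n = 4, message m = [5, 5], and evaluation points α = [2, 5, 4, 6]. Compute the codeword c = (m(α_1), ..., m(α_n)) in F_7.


c = [1, 2, 4, 0]

Message polynomial: m(x) = 5 + 5·x (mod 7).
For each evaluation point α_i, compute m(α_i) mod 7:
  α_1 = 2: Horner steps 5 → 1, so m(2) = 1.
  α_2 = 5: Horner steps 5 → 2, so m(5) = 2.
  α_3 = 4: Horner steps 5 → 4, so m(4) = 4.
  α_4 = 6: Horner steps 5 → 0, so m(6) = 0.
Codeword c = [1, 2, 4, 0] ∈ F_7^4.


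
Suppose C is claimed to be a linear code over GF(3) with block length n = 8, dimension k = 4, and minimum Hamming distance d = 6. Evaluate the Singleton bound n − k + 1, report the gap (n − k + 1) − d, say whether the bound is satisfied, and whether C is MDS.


Singleton RHS = n − k + 1 = 5, slack = -1, bound violated (no such code; not MDS).

Singleton bound: d ≤ n − k + 1.
Here n = 8, k = 4, so n − k + 1 = 5.
Given d = 6, check d ≤ 5: NO.
Slack = (n − k + 1) − d = -1.
The slack is negative: d = 6 exceeds n − k + 1 = 5 by 1, so the Singleton bound is violated and no linear [8, 4, 6]_3 code can exist. In particular it is not MDS (MDS requires d = n − k + 1 exactly).
Description: the claimed parameters are [8, 4, 6]_3; such a code would be impossible (violates the Singleton bound).


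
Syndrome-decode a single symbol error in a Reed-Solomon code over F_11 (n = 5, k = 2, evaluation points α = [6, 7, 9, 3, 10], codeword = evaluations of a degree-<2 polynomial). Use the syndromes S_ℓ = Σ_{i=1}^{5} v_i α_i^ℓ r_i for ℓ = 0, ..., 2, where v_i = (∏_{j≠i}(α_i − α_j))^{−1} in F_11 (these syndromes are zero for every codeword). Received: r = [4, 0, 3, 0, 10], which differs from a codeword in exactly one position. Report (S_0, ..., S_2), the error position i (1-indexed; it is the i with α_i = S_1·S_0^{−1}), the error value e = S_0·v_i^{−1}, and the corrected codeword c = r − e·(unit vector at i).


S = (8, 2, 6), error at position 4, error magnitude e = 6, c = [4, 0, 3, 5, 10].

Step 1: column multipliers v_i = (∏_{j≠i}(α_i − α_j))^{−1} mod 11.
  i = 1 (α = 6): (6−7)(6−9)(6−3)(6−10) = (−1)·(−3)·3·(−4) = −36 ≡ 8, so v_1 = 8^{−1} = 7 (mod 11).
  i = 2 (α = 7): (7−6)(7−9)(7−3)(7−10) = 1·(−2)·4·(−3) = 24 ≡ 2, so v_2 = 2^{−1} = 6 (mod 11).
  i = 3 (α = 9): (9−6)(9−7)(9−3)(9−10) = 3·2·6·(−1) = −36 ≡ 8, so v_3 = 8^{−1} = 7 (mod 11).
  i = 4 (α = 3): (3−6)(3−7)(3−9)(3−10) = (−3)·(−4)·(−6)·(−7) = 504 ≡ 9, so v_4 = 9^{−1} = 5 (mod 11).
  i = 5 (α = 10): (10−6)(10−7)(10−9)(10−3) = 4·3·1·7 = 84 ≡ 7, so v_5 = 7^{−1} = 8 (mod 11).
  v = [7, 6, 7, 5, 8].
Step 2: syndromes of r = [4, 0, 3, 0, 10] (all sums mod 11).
  S_0 = Σ v_i r_i = 7·4 + 6·0 + 7·3 + 5·0 + 8·10 = 129 ≡ 8.
  S_1 = Σ v_i α_i r_i = 7·6·4 + 6·7·0 + 7·9·3 + 5·3·0 + 8·10·10 = 1157 ≡ 2.
  α_i^2 mod 11 = [3, 5, 4, 9, 1].
  S_2 = Σ v_i α_i^2 r_i = 7·3·4 + 6·5·0 + 7·4·3 + 5·9·0 + 8·1·10 = 248 ≡ 6.
  S = (8, 2, 6) ≠ 0, so r is not a codeword (an error is present).
Step 3: locate the error. For a single error e at position i, S_ℓ = v_i·e·α_i^ℓ, so α_err = S_1/S_0.
  S_0^{−1} = 8^{−1} = 7 (mod 11), so α_err = 2·7 = 14 ≡ 3 = α_4. Error position i = 4.
  Consistency check: S_2/S_1 = 6·6 = 36 ≡ 3 = α_err ✓ (single-error assumption holds).
Step 4: error magnitude e = S_0/v_4 = S_0·∏_{j≠4}(α_4 − α_j) = 8·9 = 72 ≡ 6 (mod 11).
Step 5: correct position 4: c_4 = r_4 − e = 0 − 6 ≡ 5 (mod 11). Hence c = [4, 0, 3, 5, 10].
  Check: interpolating c through the α_i gives m(x) = 6 + 7·x (degree < 2) with m(α_i) = c_i for every i, so c is indeed a codeword.


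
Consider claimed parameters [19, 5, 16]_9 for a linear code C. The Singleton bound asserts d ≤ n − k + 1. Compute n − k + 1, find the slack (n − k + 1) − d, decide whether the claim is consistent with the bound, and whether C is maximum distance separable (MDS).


Singleton RHS = n − k + 1 = 15, slack = -1, bound violated (no such code; not MDS).

Singleton bound: d ≤ n − k + 1.
Here n = 19, k = 5, so n − k + 1 = 15.
Given d = 16, check d ≤ 15: NO.
Slack = (n − k + 1) − d = -1.
The slack is negative: d = 16 exceeds n − k + 1 = 15 by 1, so the Singleton bound is violated and no linear [19, 5, 16]_9 code can exist. In particular it is not MDS (MDS requires d = n − k + 1 exactly).
Description: the claimed parameters are [19, 5, 16]_9; such a code would be impossible (violates the Singleton bound).
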